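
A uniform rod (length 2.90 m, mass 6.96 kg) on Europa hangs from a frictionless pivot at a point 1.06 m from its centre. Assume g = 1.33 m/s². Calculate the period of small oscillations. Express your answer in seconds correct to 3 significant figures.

7.15 s

For a physical pendulum T = 2π√(I/(mgd)), with d = 1.060 m from pivot to centre of mass.
I_cm = mL²/12 = 6.96 × 2.90²/12 = 4.878 kg·m²; I = I_cm + md² = 4.878 + 6.96 × 1.060² = 12.70 kg·m².
T = 2π√(12.70/(6.96 × 1.33 × 1.060)) = 7.15 s.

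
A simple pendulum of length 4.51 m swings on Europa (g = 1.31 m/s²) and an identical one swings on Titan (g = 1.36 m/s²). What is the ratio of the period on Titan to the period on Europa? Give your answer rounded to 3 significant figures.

T ∝ 1/√g, so T₂/T₁ = √(g₁/g₂) = √(1.31/1.36) = 0.981.

0.981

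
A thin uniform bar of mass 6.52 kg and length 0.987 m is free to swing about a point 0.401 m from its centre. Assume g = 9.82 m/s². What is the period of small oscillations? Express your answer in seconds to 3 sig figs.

1.56 s

For a physical pendulum T = 2π√(I/(mgd)), with d = 0.4010 m from pivot to centre of mass.
I_cm = mL²/12 = 6.52 × 0.987²/12 = 0.5293 kg·m²; I = I_cm + md² = 0.5293 + 6.52 × 0.4010² = 1.578 kg·m².
T = 2π√(1.578/(6.52 × 9.82 × 0.4010)) = 1.56 s.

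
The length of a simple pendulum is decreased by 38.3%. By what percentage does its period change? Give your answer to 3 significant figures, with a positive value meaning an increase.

T ∝ √L, so T'/T = √(0.6170) = 0.7855.
Percentage change in T = (0.7855 − 1) × 100% = -21.5%.

-21.5%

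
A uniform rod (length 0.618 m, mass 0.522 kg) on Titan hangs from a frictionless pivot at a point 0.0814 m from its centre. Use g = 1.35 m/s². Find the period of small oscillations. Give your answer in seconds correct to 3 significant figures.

For a physical pendulum T = 2π√(I/(mgd)), with d = 0.08140 m from pivot to centre of mass.
I_cm = mL²/12 = 0.522 × 0.618²/12 = 0.01661 kg·m²; I = I_cm + md² = 0.01661 + 0.522 × 0.08140² = 0.02007 kg·m².
T = 2π√(0.02007/(0.522 × 1.35 × 0.08140)) = 3.72 s.

3.72 s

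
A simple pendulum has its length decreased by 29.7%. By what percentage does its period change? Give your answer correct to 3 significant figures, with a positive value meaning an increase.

T ∝ √L, so T'/T = √(0.7030) = 0.8385.
Percentage change in T = (0.8385 − 1) × 100% = -16.2%.

-16.2%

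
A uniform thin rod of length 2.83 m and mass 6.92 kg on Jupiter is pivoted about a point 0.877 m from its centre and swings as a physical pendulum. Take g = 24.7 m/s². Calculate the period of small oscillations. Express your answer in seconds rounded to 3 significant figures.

For a physical pendulum T = 2π√(I/(mgd)), with d = 0.8770 m from pivot to centre of mass.
I_cm = mL²/12 = 6.92 × 2.83²/12 = 4.618 kg·m²; I = I_cm + md² = 4.618 + 6.92 × 0.8770² = 9.941 kg·m².
T = 2π√(9.941/(6.92 × 24.7 × 0.8770)) = 1.62 s.

1.62 s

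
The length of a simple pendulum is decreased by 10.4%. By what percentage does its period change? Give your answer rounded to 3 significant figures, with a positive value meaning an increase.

-5.34%

T ∝ √L, so T'/T = √(0.8960) = 0.9466.
Percentage change in T = (0.9466 − 1) × 100% = -5.34%.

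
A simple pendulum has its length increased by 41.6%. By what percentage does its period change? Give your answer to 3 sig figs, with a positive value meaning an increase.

19.0%

T ∝ √L, so T'/T = √(1.416) = 1.190.
Percentage change in T = (1.190 − 1) × 100% = 19.0%.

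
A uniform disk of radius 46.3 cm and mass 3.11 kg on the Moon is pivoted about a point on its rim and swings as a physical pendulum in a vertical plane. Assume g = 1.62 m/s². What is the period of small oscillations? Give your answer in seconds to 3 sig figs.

4.11 s

I_cm = ½mr² = 0.3333 kg·m². The pivot is at distance d = 0.463 m from the centre of mass.
By the parallel-axis theorem, I = I_cm + md² = 0.3333 + 0.6667 = 1.000 kg·m².
T = 2π√(I/(mgd)) = 2π√(1.000/(3.11 × 1.62 × 0.463)) = 4.11 s.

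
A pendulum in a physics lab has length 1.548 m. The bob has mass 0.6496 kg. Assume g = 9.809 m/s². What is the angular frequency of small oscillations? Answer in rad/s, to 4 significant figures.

ω = √(g/L) = √(9.809/1.548) = 2.517 rad/s.

2.517 rad/s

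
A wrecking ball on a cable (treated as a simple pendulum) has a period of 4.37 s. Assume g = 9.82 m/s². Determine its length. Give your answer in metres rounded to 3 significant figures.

4.75 m

From T = 2π√(L/g), L = gT²/(4π²) = 9.82 × 4.370²/(4π²) = 4.75 m.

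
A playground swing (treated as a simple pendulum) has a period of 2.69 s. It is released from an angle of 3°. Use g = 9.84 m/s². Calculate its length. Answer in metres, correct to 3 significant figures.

From T = 2π√(L/g), L = gT²/(4π²) = 9.84 × 2.690²/(4π²) = 1.80 m.

1.80 m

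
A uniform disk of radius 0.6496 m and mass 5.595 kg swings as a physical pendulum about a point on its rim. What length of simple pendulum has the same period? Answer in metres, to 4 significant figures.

The equivalent simple-pendulum length is L_eq = I/(md), where I is about the pivot and d = 0.64960 m.
I_cm = ½mR² = 1.1805 kg·m², so I = I_cm + md² = 1.1805 + 2.3610 = 3.5415 kg·m².
L_eq = 3.5415/(5.595 × 0.64960) = 0.9744 m.

0.9744 m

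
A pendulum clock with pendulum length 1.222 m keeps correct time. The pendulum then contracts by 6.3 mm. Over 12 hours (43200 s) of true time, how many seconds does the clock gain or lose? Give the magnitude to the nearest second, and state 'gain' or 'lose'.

T ∝ √L, so T'/T = √(1.21570/1.222) = 0.997419.
In 43200 s of true time the clock registers 43200/0.997419 = 43311.8 s, so it gains 112 s.

gain 112 s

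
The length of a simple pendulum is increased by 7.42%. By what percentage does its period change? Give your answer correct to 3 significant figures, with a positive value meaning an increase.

3.64%

T ∝ √L, so T'/T = √(1.074) = 1.036.
Percentage change in T = (1.036 − 1) × 100% = 3.64%.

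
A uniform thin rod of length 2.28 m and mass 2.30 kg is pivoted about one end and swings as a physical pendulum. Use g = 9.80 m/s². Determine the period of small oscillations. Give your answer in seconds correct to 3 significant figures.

2.47 s

For a physical pendulum T = 2π√(I/(mgd)), with d = 1.140 m from pivot to centre of mass.
I_cm = mL²/12 = 2.30 × 2.28²/12 = 0.9964 kg·m²; I = I_cm + md² = 0.9964 + 2.30 × 1.140² = 3.985 kg·m².
T = 2π√(3.985/(2.30 × 9.80 × 1.140)) = 2.47 s.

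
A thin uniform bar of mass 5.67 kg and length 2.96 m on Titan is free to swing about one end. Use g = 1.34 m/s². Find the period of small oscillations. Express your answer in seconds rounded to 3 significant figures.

For a physical pendulum T = 2π√(I/(mgd)), with d = 1.480 m from pivot to centre of mass.
I_cm = mL²/12 = 5.67 × 2.96²/12 = 4.140 kg·m²; I = I_cm + md² = 4.140 + 5.67 × 1.480² = 16.56 kg·m².
T = 2π√(16.56/(5.67 × 1.34 × 1.480)) = 7.62 s.

7.62 s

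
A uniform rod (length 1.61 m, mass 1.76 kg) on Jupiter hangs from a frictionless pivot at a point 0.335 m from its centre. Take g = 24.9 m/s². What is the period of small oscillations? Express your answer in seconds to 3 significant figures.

For a physical pendulum T = 2π√(I/(mgd)), with d = 0.3350 m from pivot to centre of mass.
I_cm = mL²/12 = 1.76 × 1.61²/12 = 0.3802 kg·m²; I = I_cm + md² = 0.3802 + 1.76 × 0.3350² = 0.5777 kg·m².
T = 2π√(0.5777/(1.76 × 24.9 × 0.3350)) = 1.25 s.

1.25 s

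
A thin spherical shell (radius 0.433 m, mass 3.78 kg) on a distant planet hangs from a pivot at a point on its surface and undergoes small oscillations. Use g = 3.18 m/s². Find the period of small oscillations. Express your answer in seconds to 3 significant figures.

2.99 s

I_cm = (2/3)mr² = 0.4725 kg·m². The pivot is at distance d = 0.433 m from the centre of mass.
By the parallel-axis theorem, I = I_cm + md² = 0.4725 + 0.7087 = 1.181 kg·m².
T = 2π√(I/(mgd)) = 2π√(1.181/(3.78 × 3.18 × 0.433)) = 2.99 s.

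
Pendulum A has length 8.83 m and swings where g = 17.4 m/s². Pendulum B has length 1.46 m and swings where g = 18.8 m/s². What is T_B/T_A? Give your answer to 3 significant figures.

0.391

T = 2π√(L/g), so T_B/T_A = √((L_B/g_B)/(L_A/g_A)) = √((1.46/18.8)/(8.83/17.4)) = 0.391.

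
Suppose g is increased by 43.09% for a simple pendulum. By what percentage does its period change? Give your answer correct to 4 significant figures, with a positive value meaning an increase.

-16.40%

T ∝ 1/√g, so T'/T = 1/√(1.4309) = 0.83598.
Percentage change in T = (0.83598 − 1) × 100% = -16.40%.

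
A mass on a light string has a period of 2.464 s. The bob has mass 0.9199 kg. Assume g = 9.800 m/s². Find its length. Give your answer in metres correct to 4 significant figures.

1.507 m

From T = 2π√(L/g), L = gT²/(4π²) = 9.800 × 2.4640²/(4π²) = 1.507 m.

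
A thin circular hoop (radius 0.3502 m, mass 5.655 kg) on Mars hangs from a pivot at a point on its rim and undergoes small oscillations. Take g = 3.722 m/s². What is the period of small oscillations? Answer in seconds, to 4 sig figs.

I_cm = mr² = 0.69353 kg·m². The pivot is at distance d = 0.3502 m from the centre of mass.
By the parallel-axis theorem, I = I_cm + md² = 0.69353 + 0.69353 = 1.3871 kg·m².
T = 2π√(I/(mgd)) = 2π√(1.3871/(5.655 × 3.722 × 0.3502)) = 2.726 s.

2.726 s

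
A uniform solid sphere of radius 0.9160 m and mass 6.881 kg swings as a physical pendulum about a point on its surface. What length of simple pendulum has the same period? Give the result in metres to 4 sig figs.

1.282 m

The equivalent simple-pendulum length is L_eq = I/(md), where I is about the pivot and d = 0.91600 m.
I_cm = (2/5)mR² = 2.3094 kg·m², so I = I_cm + md² = 2.3094 + 5.7735 = 8.0830 kg·m².
L_eq = 8.0830/(6.881 × 0.91600) = 1.282 m.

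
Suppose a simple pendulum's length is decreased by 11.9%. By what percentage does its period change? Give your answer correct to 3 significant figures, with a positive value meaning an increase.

-6.14%

T ∝ √L, so T'/T = √(0.8810) = 0.9386.
Percentage change in T = (0.9386 − 1) × 100% = -6.14%.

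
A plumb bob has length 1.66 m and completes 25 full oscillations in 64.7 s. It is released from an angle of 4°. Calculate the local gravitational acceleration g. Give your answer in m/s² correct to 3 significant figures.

9.78 m/s²

T = 64.7/25 = 2.588 s.
From T = 2π√(L/g), g = 4π²L/T² = 4π² × 1.66/2.588² = 9.78 m/s².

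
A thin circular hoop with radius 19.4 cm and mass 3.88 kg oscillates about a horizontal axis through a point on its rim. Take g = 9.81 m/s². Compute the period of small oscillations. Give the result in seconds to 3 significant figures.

I_cm = mr² = 0.1460 kg·m². The pivot is at distance d = 0.194 m from the centre of mass.
By the parallel-axis theorem, I = I_cm + md² = 0.1460 + 0.1460 = 0.2921 kg·m².
T = 2π√(I/(mgd)) = 2π√(0.2921/(3.88 × 9.81 × 0.194)) = 1.25 s.

1.25 s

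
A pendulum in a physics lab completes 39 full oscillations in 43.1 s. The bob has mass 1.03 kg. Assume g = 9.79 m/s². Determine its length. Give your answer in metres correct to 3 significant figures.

T = 43.1/39 = 1.105 s.
From T = 2π√(L/g), L = gT²/(4π²) = 9.79 × 1.105²/(4π²) = 0.303 m.

0.303 m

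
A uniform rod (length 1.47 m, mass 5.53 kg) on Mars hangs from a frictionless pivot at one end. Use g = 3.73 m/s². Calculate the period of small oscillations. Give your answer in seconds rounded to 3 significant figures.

3.22 s

For a physical pendulum T = 2π√(I/(mgd)), with d = 0.7350 m from pivot to centre of mass.
I_cm = mL²/12 = 5.53 × 1.47²/12 = 0.9958 kg·m²; I = I_cm + md² = 0.9958 + 5.53 × 0.7350² = 3.983 kg·m².
T = 2π√(3.983/(5.53 × 3.73 × 0.7350)) = 3.22 s.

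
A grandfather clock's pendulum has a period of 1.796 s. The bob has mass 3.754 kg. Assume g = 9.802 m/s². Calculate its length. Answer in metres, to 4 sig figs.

0.8009 m

From T = 2π√(L/g), L = gT²/(4π²) = 9.802 × 1.7960²/(4π²) = 0.8009 m.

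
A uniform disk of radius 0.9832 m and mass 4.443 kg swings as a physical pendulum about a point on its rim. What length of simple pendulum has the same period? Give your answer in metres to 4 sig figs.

The equivalent simple-pendulum length is L_eq = I/(md), where I is about the pivot and d = 0.98320 m.
I_cm = ½mR² = 2.1475 kg·m², so I = I_cm + md² = 2.1475 + 4.2950 = 6.4425 kg·m².
L_eq = 6.4425/(4.443 × 0.98320) = 1.475 m.

1.475 m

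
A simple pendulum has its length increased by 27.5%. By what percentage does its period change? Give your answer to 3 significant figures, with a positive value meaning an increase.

T ∝ √L, so T'/T = √(1.275) = 1.129.
Percentage change in T = (1.129 − 1) × 100% = 12.9%.

12.9%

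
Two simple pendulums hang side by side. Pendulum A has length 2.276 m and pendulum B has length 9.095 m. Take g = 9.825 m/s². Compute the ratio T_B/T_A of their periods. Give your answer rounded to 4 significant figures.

1.999

T ∝ √L, so T_B/T_A = √(L_B/L_A) = √(9.095/2.276) = 1.999.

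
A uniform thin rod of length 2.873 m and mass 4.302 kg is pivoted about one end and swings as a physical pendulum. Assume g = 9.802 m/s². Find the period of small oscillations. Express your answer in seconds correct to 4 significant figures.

For a physical pendulum T = 2π√(I/(mgd)), with d = 1.4365 m from pivot to centre of mass.
I_cm = mL²/12 = 4.302 × 2.873²/12 = 2.9591 kg·m²; I = I_cm + md² = 2.9591 + 4.302 × 1.4365² = 11.836 kg·m².
T = 2π√(11.836/(4.302 × 9.802 × 1.4365)) = 2.777 s.

2.777 s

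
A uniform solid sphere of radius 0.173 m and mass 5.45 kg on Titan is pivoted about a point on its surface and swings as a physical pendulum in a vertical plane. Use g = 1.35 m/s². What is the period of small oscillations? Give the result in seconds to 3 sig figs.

2.66 s

I_cm = (2/5)mr² = 0.06525 kg·m². The pivot is at distance d = 0.173 m from the centre of mass.
By the parallel-axis theorem, I = I_cm + md² = 0.06525 + 0.1631 = 0.2284 kg·m².
T = 2π√(I/(mgd)) = 2π√(0.2284/(5.45 × 1.35 × 0.173)) = 2.66 s.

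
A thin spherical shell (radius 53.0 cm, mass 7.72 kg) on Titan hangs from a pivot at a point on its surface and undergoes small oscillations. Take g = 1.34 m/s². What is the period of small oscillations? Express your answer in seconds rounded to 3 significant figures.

5.10 s

I_cm = (2/3)mr² = 1.446 kg·m². The pivot is at distance d = 0.530 m from the centre of mass.
By the parallel-axis theorem, I = I_cm + md² = 1.446 + 2.169 = 3.614 kg·m².
T = 2π√(I/(mgd)) = 2π√(3.614/(7.72 × 1.34 × 0.530)) = 5.10 s.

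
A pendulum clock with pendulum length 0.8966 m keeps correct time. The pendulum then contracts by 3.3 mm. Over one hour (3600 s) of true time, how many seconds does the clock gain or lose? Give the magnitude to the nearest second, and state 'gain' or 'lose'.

T ∝ √L, so T'/T = √(0.89330/0.8966) = 0.998158.
In 3600 s of true time the clock registers 3600/0.998158 = 3606.6 s, so it gains 7 s.

gain 7 s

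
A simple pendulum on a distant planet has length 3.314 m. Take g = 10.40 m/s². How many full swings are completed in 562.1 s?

T = 2π√(L/g) = 2π√(3.314/10.40) = 3.5468 s.
Number of complete oscillations = ⌊562.1/3.5468⌋ = ⌊158.48⌋ = 158.

158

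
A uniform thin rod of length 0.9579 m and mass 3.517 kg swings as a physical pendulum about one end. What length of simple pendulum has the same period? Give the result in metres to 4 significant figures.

The equivalent simple-pendulum length is L_eq = I/(md), where I is about the pivot and d = 0.47895 m.
I_cm = (1/12)mL² = 0.26893 kg·m², so I = I_cm + md² = 0.26893 + 0.80678 = 1.0757 kg·m².
L_eq = 1.0757/(3.517 × 0.47895) = 0.6386 m.

0.6386 m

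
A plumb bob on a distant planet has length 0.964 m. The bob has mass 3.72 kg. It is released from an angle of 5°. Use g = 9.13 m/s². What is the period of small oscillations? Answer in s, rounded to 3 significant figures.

T = 2π√(L/g) = 2π√(0.964/9.13) = 2π × 0.3249 = 2.04 s.

2.04 s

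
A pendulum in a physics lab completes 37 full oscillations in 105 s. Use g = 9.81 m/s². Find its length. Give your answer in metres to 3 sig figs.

T = 105/37 = 2.838 s.
From T = 2π√(L/g), L = gT²/(4π²) = 9.81 × 2.838²/(4π²) = 2.00 m.

2.00 m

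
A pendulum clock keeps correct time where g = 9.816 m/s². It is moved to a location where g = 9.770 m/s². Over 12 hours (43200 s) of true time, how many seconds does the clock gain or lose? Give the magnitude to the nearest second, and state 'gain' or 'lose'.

The clock's period scales as T ∝ 1/√g, so T'/T = √(9.816/9.770) = 1.00235.
In 43200 s of true time the clock registers 43200/1.00235 = 43098.7 s, so it loses 101 s.

lose 101 s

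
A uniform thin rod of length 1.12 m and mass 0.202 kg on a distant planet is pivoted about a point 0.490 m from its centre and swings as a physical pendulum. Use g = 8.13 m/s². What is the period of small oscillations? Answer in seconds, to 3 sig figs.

1.85 s

For a physical pendulum T = 2π√(I/(mgd)), with d = 0.4900 m from pivot to centre of mass.
I_cm = mL²/12 = 0.202 × 1.12²/12 = 0.02112 kg·m²; I = I_cm + md² = 0.02112 + 0.202 × 0.4900² = 0.06962 kg·m².
T = 2π√(0.06962/(0.202 × 8.13 × 0.4900)) = 1.85 s.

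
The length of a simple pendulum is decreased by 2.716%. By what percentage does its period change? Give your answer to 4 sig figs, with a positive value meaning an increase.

T ∝ √L, so T'/T = √(0.97284) = 0.98633.
Percentage change in T = (0.98633 − 1) × 100% = -1.367%.

-1.367%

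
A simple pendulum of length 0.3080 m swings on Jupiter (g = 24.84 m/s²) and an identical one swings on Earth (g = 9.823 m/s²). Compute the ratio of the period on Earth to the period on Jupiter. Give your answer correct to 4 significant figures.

T ∝ 1/√g, so T₂/T₁ = √(g₁/g₂) = √(24.84/9.823) = 1.590.

1.590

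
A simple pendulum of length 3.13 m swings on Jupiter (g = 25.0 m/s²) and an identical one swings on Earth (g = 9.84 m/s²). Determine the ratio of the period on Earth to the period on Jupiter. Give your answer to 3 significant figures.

1.59

T ∝ 1/√g, so T₂/T₁ = √(g₁/g₂) = √(25.0/9.84) = 1.59.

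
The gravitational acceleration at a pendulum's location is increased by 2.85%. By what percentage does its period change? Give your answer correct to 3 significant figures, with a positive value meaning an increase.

-1.40%

T ∝ 1/√g, so T'/T = 1/√(1.028) = 0.9860.
Percentage change in T = (0.9860 − 1) × 100% = -1.40%.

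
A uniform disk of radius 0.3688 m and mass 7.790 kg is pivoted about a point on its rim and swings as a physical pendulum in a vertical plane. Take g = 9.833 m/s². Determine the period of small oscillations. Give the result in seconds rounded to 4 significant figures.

I_cm = ½mr² = 0.52977 kg·m². The pivot is at distance d = 0.3688 m from the centre of mass.
By the parallel-axis theorem, I = I_cm + md² = 0.52977 + 1.0595 = 1.5893 kg·m².
T = 2π√(I/(mgd)) = 2π√(1.5893/(7.790 × 9.833 × 0.3688)) = 1.490 s.

1.490 s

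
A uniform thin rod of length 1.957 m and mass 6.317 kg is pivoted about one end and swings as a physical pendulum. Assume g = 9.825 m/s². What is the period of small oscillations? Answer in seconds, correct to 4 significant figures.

For a physical pendulum T = 2π√(I/(mgd)), with d = 0.97850 m from pivot to centre of mass.
I_cm = mL²/12 = 6.317 × 1.957²/12 = 2.0161 kg·m²; I = I_cm + md² = 2.0161 + 6.317 × 0.97850² = 8.0644 kg·m².
T = 2π√(8.0644/(6.317 × 9.825 × 0.97850)) = 2.290 s.

2.290 s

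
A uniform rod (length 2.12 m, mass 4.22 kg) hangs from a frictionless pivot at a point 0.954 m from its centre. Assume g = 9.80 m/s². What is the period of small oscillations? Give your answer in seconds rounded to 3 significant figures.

2.33 s

For a physical pendulum T = 2π√(I/(mgd)), with d = 0.9540 m from pivot to centre of mass.
I_cm = mL²/12 = 4.22 × 2.12²/12 = 1.581 kg·m²; I = I_cm + md² = 1.581 + 4.22 × 0.9540² = 5.421 kg·m².
T = 2π√(5.421/(4.22 × 9.80 × 0.9540)) = 2.33 s.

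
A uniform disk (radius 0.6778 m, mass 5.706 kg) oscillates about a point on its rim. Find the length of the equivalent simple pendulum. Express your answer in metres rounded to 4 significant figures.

The equivalent simple-pendulum length is L_eq = I/(md), where I is about the pivot and d = 0.67780 m.
I_cm = ½mR² = 1.3107 kg·m², so I = I_cm + md² = 1.3107 + 2.6214 = 3.9321 kg·m².
L_eq = 3.9321/(5.706 × 0.67780) = 1.017 m.

1.017 m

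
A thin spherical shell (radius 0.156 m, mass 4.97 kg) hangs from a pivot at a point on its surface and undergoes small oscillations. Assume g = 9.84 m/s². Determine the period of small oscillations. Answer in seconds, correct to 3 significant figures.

1.02 s

I_cm = (2/3)mr² = 0.08063 kg·m². The pivot is at distance d = 0.156 m from the centre of mass.
By the parallel-axis theorem, I = I_cm + md² = 0.08063 + 0.1209 = 0.2016 kg·m².
T = 2π√(I/(mgd)) = 2π√(0.2016/(4.97 × 9.84 × 0.156)) = 1.02 s.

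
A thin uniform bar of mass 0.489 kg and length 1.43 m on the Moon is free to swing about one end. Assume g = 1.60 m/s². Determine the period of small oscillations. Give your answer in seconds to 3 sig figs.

For a physical pendulum T = 2π√(I/(mgd)), with d = 0.7150 m from pivot to centre of mass.
I_cm = mL²/12 = 0.489 × 1.43²/12 = 0.08333 kg·m²; I = I_cm + md² = 0.08333 + 0.489 × 0.7150² = 0.3333 kg·m².
T = 2π√(0.3333/(0.489 × 1.60 × 0.7150)) = 4.85 s.

4.85 s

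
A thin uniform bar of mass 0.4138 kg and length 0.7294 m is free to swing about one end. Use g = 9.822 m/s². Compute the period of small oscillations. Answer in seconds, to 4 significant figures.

For a physical pendulum T = 2π√(I/(mgd)), with d = 0.36470 m from pivot to centre of mass.
I_cm = mL²/12 = 0.4138 × 0.7294²/12 = 0.018346 kg·m²; I = I_cm + md² = 0.018346 + 0.4138 × 0.36470² = 0.073384 kg·m².
T = 2π√(0.073384/(0.4138 × 9.822 × 0.36470)) = 1.398 s.

1.398 s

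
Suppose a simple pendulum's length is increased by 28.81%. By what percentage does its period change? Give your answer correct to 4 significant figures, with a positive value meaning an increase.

T ∝ √L, so T'/T = √(1.2881) = 1.1349.
Percentage change in T = (1.1349 − 1) × 100% = 13.49%.

13.49%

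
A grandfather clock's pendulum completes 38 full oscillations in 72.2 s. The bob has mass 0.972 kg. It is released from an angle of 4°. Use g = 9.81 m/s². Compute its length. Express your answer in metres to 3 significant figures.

T = 72.2/38 = 1.900 s.
From T = 2π√(L/g), L = gT²/(4π²) = 9.81 × 1.900²/(4π²) = 0.897 m.

0.897 m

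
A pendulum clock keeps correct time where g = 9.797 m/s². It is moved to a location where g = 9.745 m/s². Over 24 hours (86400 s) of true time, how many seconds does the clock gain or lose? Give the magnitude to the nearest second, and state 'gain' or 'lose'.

The clock's period scales as T ∝ 1/√g, so T'/T = √(9.797/9.745) = 1.00266.
In 86400 s of true time the clock registers 86400/1.00266 = 86170.4 s, so it loses 230 s.

lose 230 s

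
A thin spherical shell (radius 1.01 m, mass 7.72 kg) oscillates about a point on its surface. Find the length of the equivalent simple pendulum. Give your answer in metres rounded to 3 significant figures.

1.68 m

The equivalent simple-pendulum length is L_eq = I/(md), where I is about the pivot and d = 1.010 m.
I_cm = (2/3)mR² = 5.250 kg·m², so I = I_cm + md² = 5.250 + 7.875 = 13.13 kg·m².
L_eq = 13.13/(7.72 × 1.010) = 1.68 m.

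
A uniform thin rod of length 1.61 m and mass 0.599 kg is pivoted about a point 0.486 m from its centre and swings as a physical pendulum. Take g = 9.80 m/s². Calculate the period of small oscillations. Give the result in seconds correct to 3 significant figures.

For a physical pendulum T = 2π√(I/(mgd)), with d = 0.4860 m from pivot to centre of mass.
I_cm = mL²/12 = 0.599 × 1.61²/12 = 0.1294 kg·m²; I = I_cm + md² = 0.1294 + 0.599 × 0.4860² = 0.2709 kg·m².
T = 2π√(0.2709/(0.599 × 9.80 × 0.4860)) = 1.94 s.

1.94 s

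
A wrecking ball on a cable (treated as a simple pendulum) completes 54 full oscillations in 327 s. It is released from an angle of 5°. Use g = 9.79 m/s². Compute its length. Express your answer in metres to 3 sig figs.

T = 327/54 = 6.056 s.
From T = 2π√(L/g), L = gT²/(4π²) = 9.79 × 6.056²/(4π²) = 9.09 m.

9.09 m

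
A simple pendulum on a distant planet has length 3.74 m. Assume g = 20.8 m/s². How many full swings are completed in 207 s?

77

T = 2π√(L/g) = 2π√(3.74/20.8) = 2.664 s.
Number of complete oscillations = ⌊207/2.664⌋ = ⌊77.69⌋ = 77.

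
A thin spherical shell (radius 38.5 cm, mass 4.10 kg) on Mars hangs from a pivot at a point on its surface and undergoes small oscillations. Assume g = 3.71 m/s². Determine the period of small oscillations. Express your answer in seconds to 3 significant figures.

I_cm = (2/3)mr² = 0.4051 kg·m². The pivot is at distance d = 0.385 m from the centre of mass.
By the parallel-axis theorem, I = I_cm + md² = 0.4051 + 0.6077 = 1.013 kg·m².
T = 2π√(I/(mgd)) = 2π√(1.013/(4.10 × 3.71 × 0.385)) = 2.61 s.

2.61 s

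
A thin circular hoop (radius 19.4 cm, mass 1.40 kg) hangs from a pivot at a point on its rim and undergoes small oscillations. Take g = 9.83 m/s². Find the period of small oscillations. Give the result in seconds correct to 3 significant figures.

1.25 s

I_cm = mr² = 0.05269 kg·m². The pivot is at distance d = 0.194 m from the centre of mass.
By the parallel-axis theorem, I = I_cm + md² = 0.05269 + 0.05269 = 0.1054 kg·m².
T = 2π√(I/(mgd)) = 2π√(0.1054/(1.40 × 9.83 × 0.194)) = 1.25 s.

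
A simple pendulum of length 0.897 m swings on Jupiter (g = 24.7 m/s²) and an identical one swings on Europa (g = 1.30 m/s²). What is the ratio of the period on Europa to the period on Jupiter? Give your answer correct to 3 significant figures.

T ∝ 1/√g, so T₂/T₁ = √(g₁/g₂) = √(24.7/1.30) = 4.36.

4.36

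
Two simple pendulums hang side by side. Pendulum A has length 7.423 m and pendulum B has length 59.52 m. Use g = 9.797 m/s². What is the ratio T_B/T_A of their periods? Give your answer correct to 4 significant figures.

T ∝ √L, so T_B/T_A = √(L_B/L_A) = √(59.52/7.423) = 2.832.

2.832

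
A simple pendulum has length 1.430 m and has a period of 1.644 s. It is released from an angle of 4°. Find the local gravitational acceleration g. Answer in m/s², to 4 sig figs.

20.89 m/s²

From T = 2π√(L/g), g = 4π²L/T² = 4π² × 1.430/1.6440² = 20.89 m/s².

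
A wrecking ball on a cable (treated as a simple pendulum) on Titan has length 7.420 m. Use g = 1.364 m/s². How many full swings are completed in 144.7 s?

T = 2π√(L/g) = 2π√(7.420/1.364) = 14.655 s.
Number of complete oscillations = ⌊144.7/14.655⌋ = ⌊9.8740⌋ = 9.

9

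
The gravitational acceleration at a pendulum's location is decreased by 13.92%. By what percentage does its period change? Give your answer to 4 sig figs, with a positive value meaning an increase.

7.783%

T ∝ 1/√g, so T'/T = 1/√(0.86080) = 1.0778.
Percentage change in T = (1.0778 − 1) × 100% = 7.783%.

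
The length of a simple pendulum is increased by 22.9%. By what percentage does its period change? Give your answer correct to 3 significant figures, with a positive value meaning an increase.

10.9%

T ∝ √L, so T'/T = √(1.229) = 1.109.
Percentage change in T = (1.109 − 1) × 100% = 10.9%.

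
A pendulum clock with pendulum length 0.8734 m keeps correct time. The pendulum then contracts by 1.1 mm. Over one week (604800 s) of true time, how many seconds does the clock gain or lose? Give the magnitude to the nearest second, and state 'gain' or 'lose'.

gain 381 s

T ∝ √L, so T'/T = √(0.87230/0.8734) = 0.999370.
In 604800 s of true time the clock registers 604800/0.999370 = 605181.2 s, so it gains 381 s.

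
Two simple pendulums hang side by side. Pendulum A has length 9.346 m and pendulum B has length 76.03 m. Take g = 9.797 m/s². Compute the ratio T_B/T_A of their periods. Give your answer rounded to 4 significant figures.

2.852

T ∝ √L, so T_B/T_A = √(L_B/L_A) = √(76.03/9.346) = 2.852.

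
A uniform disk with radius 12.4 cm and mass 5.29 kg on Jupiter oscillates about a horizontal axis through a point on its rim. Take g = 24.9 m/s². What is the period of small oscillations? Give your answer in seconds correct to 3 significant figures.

I_cm = ½mr² = 0.04067 kg·m². The pivot is at distance d = 0.124 m from the centre of mass.
By the parallel-axis theorem, I = I_cm + md² = 0.04067 + 0.08134 = 0.1220 kg·m².
T = 2π√(I/(mgd)) = 2π√(0.1220/(5.29 × 24.9 × 0.124)) = 0.543 s.

0.543 s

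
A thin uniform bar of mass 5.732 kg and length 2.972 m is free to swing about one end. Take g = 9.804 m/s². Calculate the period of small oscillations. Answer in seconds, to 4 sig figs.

For a physical pendulum T = 2π√(I/(mgd)), with d = 1.4860 m from pivot to centre of mass.
I_cm = mL²/12 = 5.732 × 2.972²/12 = 4.2191 kg·m²; I = I_cm + md² = 4.2191 + 5.732 × 1.4860² = 16.877 kg·m².
T = 2π√(16.877/(5.732 × 9.804 × 1.4860)) = 2.825 s.

2.825 s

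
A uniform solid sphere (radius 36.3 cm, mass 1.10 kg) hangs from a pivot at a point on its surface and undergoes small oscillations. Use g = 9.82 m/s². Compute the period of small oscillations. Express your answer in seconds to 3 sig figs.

1.43 s

I_cm = (2/5)mr² = 0.05798 kg·m². The pivot is at distance d = 0.363 m from the centre of mass.
By the parallel-axis theorem, I = I_cm + md² = 0.05798 + 0.1449 = 0.2029 kg·m².
T = 2π√(I/(mgd)) = 2π√(0.2029/(1.10 × 9.82 × 0.363)) = 1.43 s.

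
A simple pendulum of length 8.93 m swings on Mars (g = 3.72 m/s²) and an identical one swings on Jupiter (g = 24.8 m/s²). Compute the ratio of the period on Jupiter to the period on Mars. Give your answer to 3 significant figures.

0.387

T ∝ 1/√g, so T₂/T₁ = √(g₁/g₂) = √(3.72/24.8) = 0.387.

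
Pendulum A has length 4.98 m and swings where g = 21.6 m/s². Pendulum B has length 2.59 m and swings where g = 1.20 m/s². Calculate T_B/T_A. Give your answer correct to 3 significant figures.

T = 2π√(L/g), so T_B/T_A = √((L_B/g_B)/(L_A/g_A)) = √((2.59/1.20)/(4.98/21.6)) = 3.06.

3.06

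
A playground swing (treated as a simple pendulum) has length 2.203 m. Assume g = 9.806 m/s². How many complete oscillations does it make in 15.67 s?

T = 2π√(L/g) = 2π√(2.203/9.806) = 2.9781 s.
Number of complete oscillations = ⌊15.67/2.9781⌋ = ⌊5.2617⌋ = 5.

5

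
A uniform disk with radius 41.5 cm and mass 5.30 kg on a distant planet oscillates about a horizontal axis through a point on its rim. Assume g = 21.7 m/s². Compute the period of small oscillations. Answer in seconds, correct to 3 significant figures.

I_cm = ½mr² = 0.4564 kg·m². The pivot is at distance d = 0.415 m from the centre of mass.
By the parallel-axis theorem, I = I_cm + md² = 0.4564 + 0.9128 = 1.369 kg·m².
T = 2π√(I/(mgd)) = 2π√(1.369/(5.30 × 21.7 × 0.415)) = 1.06 s.

1.06 s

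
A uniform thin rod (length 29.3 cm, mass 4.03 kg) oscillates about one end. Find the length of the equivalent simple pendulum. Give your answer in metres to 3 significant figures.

The equivalent simple-pendulum length is L_eq = I/(md), where I is about the pivot and d = 0.1465 m.
I_cm = (1/12)mL² = 0.02883 kg·m², so I = I_cm + md² = 0.02883 + 0.08649 = 0.1153 kg·m².
L_eq = 0.1153/(4.03 × 0.1465) = 0.195 m.

0.195 m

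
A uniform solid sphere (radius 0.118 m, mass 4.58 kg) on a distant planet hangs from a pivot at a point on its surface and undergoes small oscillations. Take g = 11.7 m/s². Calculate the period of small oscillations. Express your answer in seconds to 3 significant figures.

0.747 s

I_cm = (2/5)mr² = 0.02551 kg·m². The pivot is at distance d = 0.118 m from the centre of mass.
By the parallel-axis theorem, I = I_cm + md² = 0.02551 + 0.06377 = 0.08928 kg·m².
T = 2π√(I/(mgd)) = 2π√(0.08928/(4.58 × 11.7 × 0.118)) = 0.747 s.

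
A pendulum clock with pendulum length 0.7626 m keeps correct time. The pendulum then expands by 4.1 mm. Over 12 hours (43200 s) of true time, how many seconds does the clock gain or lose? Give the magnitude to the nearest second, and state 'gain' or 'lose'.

T ∝ √L, so T'/T = √(0.76670/0.7626) = 1.00268.
In 43200 s of true time the clock registers 43200/1.00268 = 43084.3 s, so it loses 116 s.

lose 116 s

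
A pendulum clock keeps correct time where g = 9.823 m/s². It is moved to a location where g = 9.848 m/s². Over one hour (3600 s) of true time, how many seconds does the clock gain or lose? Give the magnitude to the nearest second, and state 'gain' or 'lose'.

gain 5 s

The clock's period scales as T ∝ 1/√g, so T'/T = √(9.823/9.848) = 0.998730.
In 3600 s of true time the clock registers 3600/0.998730 = 3604.6 s, so it gains 5 s.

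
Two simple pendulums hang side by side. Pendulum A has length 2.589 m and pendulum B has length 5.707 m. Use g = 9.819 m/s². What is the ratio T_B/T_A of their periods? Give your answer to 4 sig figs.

1.485

T ∝ √L, so T_B/T_A = √(L_B/L_A) = √(5.707/2.589) = 1.485.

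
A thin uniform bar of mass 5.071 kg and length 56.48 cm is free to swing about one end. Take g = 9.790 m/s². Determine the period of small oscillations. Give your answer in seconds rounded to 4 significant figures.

1.232 s

For a physical pendulum T = 2π√(I/(mgd)), with d = 0.28240 m from pivot to centre of mass.
I_cm = mL²/12 = 5.071 × 0.5648²/12 = 0.13480 kg·m²; I = I_cm + md² = 0.13480 + 5.071 × 0.28240² = 0.53921 kg·m².
T = 2π√(0.53921/(5.071 × 9.790 × 0.28240)) = 1.232 s.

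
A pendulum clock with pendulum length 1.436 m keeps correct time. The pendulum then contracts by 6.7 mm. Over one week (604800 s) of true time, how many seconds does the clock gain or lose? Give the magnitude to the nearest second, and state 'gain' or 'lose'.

gain 1416 s

T ∝ √L, so T'/T = √(1.42930/1.436) = 0.997664.
In 604800 s of true time the clock registers 604800/0.997664 = 606215.9 s, so it gains 1416 s.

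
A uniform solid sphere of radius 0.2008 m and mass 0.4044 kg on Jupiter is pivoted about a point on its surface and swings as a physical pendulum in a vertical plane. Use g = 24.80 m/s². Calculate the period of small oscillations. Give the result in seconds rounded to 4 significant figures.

0.6690 s

I_cm = (2/5)mr² = 0.0065223 kg·m². The pivot is at distance d = 0.2008 m from the centre of mass.
By the parallel-axis theorem, I = I_cm + md² = 0.0065223 + 0.016306 = 0.022828 kg·m².
T = 2π√(I/(mgd)) = 2π√(0.022828/(0.4044 × 24.80 × 0.2008)) = 0.6690 s.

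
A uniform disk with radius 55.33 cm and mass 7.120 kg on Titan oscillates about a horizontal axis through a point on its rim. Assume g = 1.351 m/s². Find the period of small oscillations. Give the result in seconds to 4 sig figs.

I_cm = ½mr² = 1.0899 kg·m². The pivot is at distance d = 0.5533 m from the centre of mass.
By the parallel-axis theorem, I = I_cm + md² = 1.0899 + 2.1797 = 3.2696 kg·m².
T = 2π√(I/(mgd)) = 2π√(3.2696/(7.120 × 1.351 × 0.5533)) = 4.925 s.

4.925 s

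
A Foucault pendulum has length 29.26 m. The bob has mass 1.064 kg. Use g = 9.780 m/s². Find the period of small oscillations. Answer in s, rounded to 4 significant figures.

10.87 s

T = 2π√(L/g) = 2π√(29.26/9.780) = 2π × 1.7297 = 10.87 s.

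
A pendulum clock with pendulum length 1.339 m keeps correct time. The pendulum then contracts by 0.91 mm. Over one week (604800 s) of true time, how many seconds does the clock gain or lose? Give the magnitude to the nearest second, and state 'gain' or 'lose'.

gain 206 s

T ∝ √L, so T'/T = √(1.33809/1.339) = 0.999660.
In 604800 s of true time the clock registers 604800/0.999660 = 605005.6 s, so it gains 206 s.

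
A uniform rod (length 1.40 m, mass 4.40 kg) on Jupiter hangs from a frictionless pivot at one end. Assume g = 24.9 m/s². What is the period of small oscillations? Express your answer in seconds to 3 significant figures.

For a physical pendulum T = 2π√(I/(mgd)), with d = 0.7000 m from pivot to centre of mass.
I_cm = mL²/12 = 4.40 × 1.40²/12 = 0.7187 kg·m²; I = I_cm + md² = 0.7187 + 4.40 × 0.7000² = 2.875 kg·m².
T = 2π√(2.875/(4.40 × 24.9 × 0.7000)) = 1.22 s.

1.22 s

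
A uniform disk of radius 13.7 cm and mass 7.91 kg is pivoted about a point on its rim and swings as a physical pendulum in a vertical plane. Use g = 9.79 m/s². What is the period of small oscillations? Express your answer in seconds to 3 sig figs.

I_cm = ½mr² = 0.07423 kg·m². The pivot is at distance d = 0.137 m from the centre of mass.
By the parallel-axis theorem, I = I_cm + md² = 0.07423 + 0.1485 = 0.2227 kg·m².
T = 2π√(I/(mgd)) = 2π√(0.2227/(7.91 × 9.79 × 0.137)) = 0.910 s.

0.910 s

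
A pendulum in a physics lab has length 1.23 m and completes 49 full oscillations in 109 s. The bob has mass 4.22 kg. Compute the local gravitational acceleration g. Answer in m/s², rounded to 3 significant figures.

9.81 m/s²

T = 109/49 = 2.224 s.
From T = 2π√(L/g), g = 4π²L/T² = 4π² × 1.23/2.224² = 9.81 m/s².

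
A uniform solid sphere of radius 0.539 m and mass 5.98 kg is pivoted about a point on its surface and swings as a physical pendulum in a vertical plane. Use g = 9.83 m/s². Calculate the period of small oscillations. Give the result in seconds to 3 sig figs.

1.74 s

I_cm = (2/5)mr² = 0.6949 kg·m². The pivot is at distance d = 0.539 m from the centre of mass.
By the parallel-axis theorem, I = I_cm + md² = 0.6949 + 1.737 = 2.432 kg·m².
T = 2π√(I/(mgd)) = 2π√(2.432/(5.98 × 9.83 × 0.539)) = 1.74 s.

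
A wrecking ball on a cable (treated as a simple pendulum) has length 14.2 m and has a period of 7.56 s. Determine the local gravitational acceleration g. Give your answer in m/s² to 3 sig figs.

9.81 m/s²

From T = 2π√(L/g), g = 4π²L/T² = 4π² × 14.2/7.560² = 9.81 m/s².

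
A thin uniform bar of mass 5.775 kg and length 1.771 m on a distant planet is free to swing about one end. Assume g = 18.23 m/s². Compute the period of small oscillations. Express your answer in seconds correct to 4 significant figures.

For a physical pendulum T = 2π√(I/(mgd)), with d = 0.88550 m from pivot to centre of mass.
I_cm = mL²/12 = 5.775 × 1.771²/12 = 1.5094 kg·m²; I = I_cm + md² = 1.5094 + 5.775 × 0.88550² = 6.0376 kg·m².
T = 2π√(6.0376/(5.775 × 18.23 × 0.88550)) = 1.599 s.

1.599 s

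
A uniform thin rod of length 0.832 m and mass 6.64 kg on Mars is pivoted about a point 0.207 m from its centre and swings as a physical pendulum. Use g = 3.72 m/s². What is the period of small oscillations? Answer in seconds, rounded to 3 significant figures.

2.27 s

For a physical pendulum T = 2π√(I/(mgd)), with d = 0.2070 m from pivot to centre of mass.
I_cm = mL²/12 = 6.64 × 0.832²/12 = 0.3830 kg·m²; I = I_cm + md² = 0.3830 + 6.64 × 0.2070² = 0.6675 kg·m².
T = 2π√(0.6675/(6.64 × 3.72 × 0.2070)) = 2.27 s.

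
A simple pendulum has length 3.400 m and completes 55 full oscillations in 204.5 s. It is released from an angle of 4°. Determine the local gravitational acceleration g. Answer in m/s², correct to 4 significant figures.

T = 204.5/55 = 3.7182 s.
From T = 2π√(L/g), g = 4π²L/T² = 4π² × 3.400/3.7182² = 9.709 m/s².

9.709 m/s²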